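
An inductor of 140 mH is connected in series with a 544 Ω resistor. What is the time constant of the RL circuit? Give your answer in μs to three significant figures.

τ = L/R = (0.14 H)/(544 Ω) = 2.574×10^-4 s.

τ ≈ 257 μs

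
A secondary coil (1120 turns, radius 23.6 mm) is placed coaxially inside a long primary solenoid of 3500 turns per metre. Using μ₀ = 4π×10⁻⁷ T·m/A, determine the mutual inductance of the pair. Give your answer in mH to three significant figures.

The outer solenoid produces a uniform field B₁ = μ₀n₁I₁ across the inner coil,
so the flux linkage is N₂Φ = N₂B₁A₂ = μ₀n₁N₂A₂·I₁, giving M = μ₀n₁N₂A₂.
A₂ = πr² = π(2.360×10^-2 m)² = 1.750×10^-3 m².
M = (4π×10⁻⁷)(3500)(1120)(1.750×10^-3) = 8.619×10^-3 H.

M ≈ 8.62 mH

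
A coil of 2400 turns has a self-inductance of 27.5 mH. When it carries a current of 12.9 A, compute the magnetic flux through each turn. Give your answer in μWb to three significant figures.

Φ_B ≈ 148 μWb

From L = NΦ_B/I, the flux per turn is Φ_B = LI/N.
Φ_B = (2.750×10^-2 H)(12.9 A)/2400 = 1.478×10^-4 Wb.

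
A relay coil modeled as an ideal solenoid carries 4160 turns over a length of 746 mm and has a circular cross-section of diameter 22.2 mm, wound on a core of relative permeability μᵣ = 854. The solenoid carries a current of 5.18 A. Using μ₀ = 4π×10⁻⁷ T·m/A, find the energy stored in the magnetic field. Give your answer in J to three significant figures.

U ≈ 129 J

A = π(d/2)² = π(1.110×10^-2 m)² = 3.871×10^-4 m².
L = μ₀μᵣN²A/ℓ = (4π×10⁻⁷)(854)(4160)²(3.871×10^-4)/(0.746) = 9.636 H.
U = ½LI² = ½(9.636)(5.18)² = 129.3 J.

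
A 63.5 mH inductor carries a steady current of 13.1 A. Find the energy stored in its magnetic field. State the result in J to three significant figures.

Stored magnetic energy: U = ½LI².
U = ½(6.350×10^-2 H)(13.1 A)² = 5.449 J.

U ≈ 5.45 J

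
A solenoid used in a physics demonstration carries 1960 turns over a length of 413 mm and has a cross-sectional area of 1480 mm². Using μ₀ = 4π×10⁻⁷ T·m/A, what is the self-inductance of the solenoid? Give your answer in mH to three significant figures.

A = 1480 mm² = 1.480×10^-3 m².
For a long solenoid, L = μ₀N²A/ℓ.
L = (4π×10⁻⁷)(1960)²(1.480×10^-3)/(0.413 m) = 1.730×10^-2 H.

L ≈ 17.3 mH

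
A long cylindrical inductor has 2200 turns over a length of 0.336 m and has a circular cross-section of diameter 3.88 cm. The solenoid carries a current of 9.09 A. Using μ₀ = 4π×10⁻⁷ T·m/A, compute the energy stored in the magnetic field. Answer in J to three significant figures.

U ≈ 0.884 J

A = π(d/2)² = π(1.940×10^-2 m)² = 1.182×10^-3 m².
L = μ₀N²A/ℓ = (4π×10⁻⁷)(2200)²(1.182×10^-3)/(0.336) = 2.140×10^-2 H.
U = ½LI² = ½(2.140×10^-2)(9.09)² = 0.8842 J.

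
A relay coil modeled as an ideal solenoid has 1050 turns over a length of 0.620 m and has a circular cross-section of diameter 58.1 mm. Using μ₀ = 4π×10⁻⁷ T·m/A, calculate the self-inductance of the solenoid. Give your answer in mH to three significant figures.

A = π(d/2)² = π(2.905×10^-2 m)² = 2.651×10^-3 m².
For a long solenoid, L = μ₀N²A/ℓ.
L = (4π×10⁻⁷)(1050)²(2.651×10^-3)/(0.62 m) = 5.924×10^-3 H.

L ≈ 5.92 mH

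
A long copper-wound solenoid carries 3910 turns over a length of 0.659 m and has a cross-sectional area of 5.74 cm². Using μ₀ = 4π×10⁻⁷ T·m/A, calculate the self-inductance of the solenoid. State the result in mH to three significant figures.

L ≈ 16.7 mH

A = 5.74 cm² = 5.740×10^-4 m².
For a long solenoid, L = μ₀N²A/ℓ.
L = (4π×10⁻⁷)(3910)²(5.740×10^-4)/(0.659 m) = 1.673×10^-2 H.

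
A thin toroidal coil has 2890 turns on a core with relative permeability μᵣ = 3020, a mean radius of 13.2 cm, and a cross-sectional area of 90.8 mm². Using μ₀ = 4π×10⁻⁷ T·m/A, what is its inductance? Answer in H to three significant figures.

For a thin toroid, L = μ₀μᵣN²A/(2πR).
L = (4π×10⁻⁷)(3020)(2890)²(9.080×10^-5) / (2π×0.132 m) = 3.47 H.

L ≈ 3.47 H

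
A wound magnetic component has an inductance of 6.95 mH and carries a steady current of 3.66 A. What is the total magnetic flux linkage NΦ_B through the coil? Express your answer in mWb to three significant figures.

NΦ_B ≈ 25.4 mWb

From L = NΦ_B/I, the flux linkage is NΦ_B = LI.
NΦ_B = (6.950×10^-3 H)(3.66 A) = 2.544×10^-2 Wb.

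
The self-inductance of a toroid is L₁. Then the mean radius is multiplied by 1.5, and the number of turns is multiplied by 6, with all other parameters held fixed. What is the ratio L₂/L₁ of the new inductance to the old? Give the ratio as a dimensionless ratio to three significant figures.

L₂/L₁ = 24.0

For a toroid, L ∝ μᵣN²A/R.
L₂/L₁ = (1.5)^-1 × (6)^2 = 24.0.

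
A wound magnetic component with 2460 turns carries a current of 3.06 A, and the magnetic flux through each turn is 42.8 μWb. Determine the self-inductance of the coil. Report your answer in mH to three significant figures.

Self-inductance is defined by L = NΦ_B/I (flux linkage over current).
L = (2460)(4.280×10^-5 Wb)/(3.06 A) = 3.441×10^-2 H.

L ≈ 34.4 mH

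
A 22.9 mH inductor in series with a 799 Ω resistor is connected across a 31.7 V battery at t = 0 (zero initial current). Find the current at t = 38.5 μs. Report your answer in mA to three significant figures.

I ≈ 29.3 mA

τ = L/R = 2.290×10^-2/799 = 2.866×10^-5 s; final current I_∞ = ε/R = 31.7/799 = 3.967×10^-2 A.
I(t) = I_∞(1 − e^(−t/τ)) with t/τ = 1.343.
I = (3.967×10^-2)(1 − e^(−1.343)) = 2.932×10^-2 A.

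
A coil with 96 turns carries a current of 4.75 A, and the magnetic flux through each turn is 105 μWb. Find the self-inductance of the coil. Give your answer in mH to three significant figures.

L ≈ 2.12 mH

Self-inductance is defined by L = NΦ_B/I (flux linkage over current).
L = (96)(1.050×10^-4 Wb)/(4.75 A) = 2.122×10^-3 H.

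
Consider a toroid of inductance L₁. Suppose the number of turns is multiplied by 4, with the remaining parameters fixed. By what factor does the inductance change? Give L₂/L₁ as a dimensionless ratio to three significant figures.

For a toroid, L ∝ μᵣN²A/R.
L₂/L₁ = (4)^2 = 16.0.

L₂/L₁ = 16.0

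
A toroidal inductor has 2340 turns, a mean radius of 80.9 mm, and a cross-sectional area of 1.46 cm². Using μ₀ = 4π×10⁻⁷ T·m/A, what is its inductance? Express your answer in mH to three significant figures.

L ≈ 1.98 mH

For a thin toroid, L = μ₀N²A/(2πR).
L = (4π×10⁻⁷)(2340)²(1.460×10^-4) / (2π×8.090×10^-2 m) = 1.976×10^-3 H.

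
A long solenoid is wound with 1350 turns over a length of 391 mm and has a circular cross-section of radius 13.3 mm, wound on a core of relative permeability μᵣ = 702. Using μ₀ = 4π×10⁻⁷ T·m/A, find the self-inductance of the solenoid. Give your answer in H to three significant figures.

L ≈ 2.29 H

A = πr² = π(1.330×10^-2 m)² = 5.557×10^-4 m².
For a long solenoid, L = μ₀μᵣN²A/ℓ.
L = (4π×10⁻⁷)(702)(1350)²(5.557×10^-4)/(0.391 m) = 2.285 H.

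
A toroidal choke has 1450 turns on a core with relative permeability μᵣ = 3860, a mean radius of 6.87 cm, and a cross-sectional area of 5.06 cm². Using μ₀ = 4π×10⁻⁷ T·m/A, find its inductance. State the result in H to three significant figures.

L ≈ 12.0 H

For a thin toroid, L = μ₀μᵣN²A/(2πR).
L = (4π×10⁻⁷)(3860)(1450)²(5.060×10^-4) / (2π×6.870×10^-2 m) = 11.95 H.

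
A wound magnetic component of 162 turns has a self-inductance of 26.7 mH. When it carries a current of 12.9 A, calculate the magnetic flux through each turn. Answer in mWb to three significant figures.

From L = NΦ_B/I, the flux per turn is Φ_B = LI/N.
Φ_B = (2.670×10^-2 H)(12.9 A)/162 = 2.126×10^-3 Wb.

Φ_B ≈ 2.13 mWb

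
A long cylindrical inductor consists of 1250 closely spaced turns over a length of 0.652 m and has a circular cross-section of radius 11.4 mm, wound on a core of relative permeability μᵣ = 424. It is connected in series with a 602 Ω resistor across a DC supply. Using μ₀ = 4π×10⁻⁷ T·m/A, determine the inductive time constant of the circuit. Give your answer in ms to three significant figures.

τ ≈ 0.866 ms

A = πr² = π(1.140×10^-2 m)² = 4.083×10^-4 m².
L = μ₀μᵣN²A/ℓ = (4π×10⁻⁷)(424)(1250)²(4.083×10^-4)/(0.652) = 0.5213 H.
τ = L/R = (0.5213)/(602) = 8.660×10^-4 s.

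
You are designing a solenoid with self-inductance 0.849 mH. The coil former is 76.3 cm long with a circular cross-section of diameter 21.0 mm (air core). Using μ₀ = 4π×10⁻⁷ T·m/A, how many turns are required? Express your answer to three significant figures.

N ≈ 1220 turns

A = π(d/2)² = π(1.050×10^-2 m)² = 3.464×10^-4 m².
From L = μ₀N²A/ℓ, N = √(Lℓ / (μ₀A)).
N = √[(8.490×10^-4)(0.763) / ((4π×10⁻⁷)×3.464×10^-4)] = √(1.488×10^6) ≈ 1220.0.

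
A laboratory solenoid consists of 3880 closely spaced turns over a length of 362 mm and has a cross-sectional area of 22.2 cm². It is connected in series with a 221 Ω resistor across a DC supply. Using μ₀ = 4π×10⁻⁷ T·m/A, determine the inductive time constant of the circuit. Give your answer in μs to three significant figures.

τ ≈ 525 μs

A = 22.2 cm² = 2.220×10^-3 m².
L = μ₀N²A/ℓ = (4π×10⁻⁷)(3880)²(2.220×10^-3)/(0.362) = 0.116 H.
τ = L/R = (0.116)/(221) = 5.250×10^-4 s.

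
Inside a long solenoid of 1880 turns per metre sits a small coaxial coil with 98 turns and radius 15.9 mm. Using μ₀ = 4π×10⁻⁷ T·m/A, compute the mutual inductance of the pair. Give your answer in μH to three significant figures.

The outer solenoid produces a uniform field B₁ = μ₀n₁I₁ across the inner coil,
so the flux linkage is N₂Φ = N₂B₁A₂ = μ₀n₁N₂A₂·I₁, giving M = μ₀n₁N₂A₂.
A₂ = πr² = π(1.590×10^-2 m)² = 7.942×10^-4 m².
M = (4π×10⁻⁷)(1880)(98)(7.942×10^-4) = 1.839×10^-4 H.

M ≈ 184 μH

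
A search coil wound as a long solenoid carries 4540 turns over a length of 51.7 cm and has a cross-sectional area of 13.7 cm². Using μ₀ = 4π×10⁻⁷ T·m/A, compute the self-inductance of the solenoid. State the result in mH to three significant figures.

L ≈ 68.6 mH

A = 13.7 cm² = 1.370×10^-3 m².
For a long solenoid, L = μ₀N²A/ℓ.
L = (4π×10⁻⁷)(4540)²(1.370×10^-3)/(0.517 m) = 6.864×10^-2 H.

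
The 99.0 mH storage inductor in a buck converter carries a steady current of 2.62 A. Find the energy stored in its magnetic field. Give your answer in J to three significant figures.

Stored magnetic energy: U = ½LI².
U = ½(9.900×10^-2 H)(2.62 A)² = 0.3398 J.

U ≈ 0.340 J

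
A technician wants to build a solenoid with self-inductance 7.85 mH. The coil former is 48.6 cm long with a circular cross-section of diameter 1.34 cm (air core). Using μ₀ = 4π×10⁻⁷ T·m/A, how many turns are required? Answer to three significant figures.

A = π(d/2)² = π(6.700×10^-3 m)² = 1.410×10^-4 m².
From L = μ₀N²A/ℓ, N = √(Lℓ / (μ₀A)).
N = √[(7.850×10^-3)(0.486) / ((4π×10⁻⁷)×1.410×10^-4)] = √(2.153×10^7) ≈ 4639.8.

N ≈ 4640 turns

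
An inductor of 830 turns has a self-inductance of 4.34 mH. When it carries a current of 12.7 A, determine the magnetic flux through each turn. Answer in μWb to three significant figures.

From L = NΦ_B/I, the flux per turn is Φ_B = LI/N.
Φ_B = (4.340×10^-3 H)(12.7 A)/830 = 6.641×10^-5 Wb.

Φ_B ≈ 66.4 μWb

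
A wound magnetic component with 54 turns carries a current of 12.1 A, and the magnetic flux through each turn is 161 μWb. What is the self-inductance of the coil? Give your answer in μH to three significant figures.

L ≈ 719 μH

Self-inductance is defined by L = NΦ_B/I (flux linkage over current).
L = (54)(1.610×10^-4 Wb)/(12.1 A) = 7.185×10^-4 H.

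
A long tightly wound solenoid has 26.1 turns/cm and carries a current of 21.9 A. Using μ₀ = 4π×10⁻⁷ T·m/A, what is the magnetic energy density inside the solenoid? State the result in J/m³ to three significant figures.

B = μ₀nI = (4π×10⁻⁷)(2.610×10^3)(21.9) = 7.183×10^-2 T.
u = B²/(2μ₀) = (7.183×10^-2)²/(2×4π×10⁻⁷) = 2.053×10^3 J/m³.

u ≈ 2050 J/m³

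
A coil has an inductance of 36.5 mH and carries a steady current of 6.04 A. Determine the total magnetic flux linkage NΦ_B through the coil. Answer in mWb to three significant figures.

NΦ_B ≈ 220 mWb

From L = NΦ_B/I, the flux linkage is NΦ_B = LI.
NΦ_B = (3.650×10^-2 H)(6.04 A) = 0.22046 Wb.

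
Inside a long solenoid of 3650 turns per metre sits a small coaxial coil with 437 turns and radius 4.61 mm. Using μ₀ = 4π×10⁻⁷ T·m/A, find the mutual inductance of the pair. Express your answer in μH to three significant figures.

The outer solenoid produces a uniform field B₁ = μ₀n₁I₁ across the inner coil,
so the flux linkage is N₂Φ = N₂B₁A₂ = μ₀n₁N₂A₂·I₁, giving M = μ₀n₁N₂A₂.
A₂ = πr² = π(4.610×10^-3 m)² = 6.677×10^-5 m².
M = (4π×10⁻⁷)(3650)(437)(6.677×10^-5) = 1.338×10^-4 H.

M ≈ 134 μH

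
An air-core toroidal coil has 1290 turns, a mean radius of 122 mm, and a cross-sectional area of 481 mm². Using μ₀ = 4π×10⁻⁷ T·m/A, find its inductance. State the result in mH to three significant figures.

For a thin toroid, L = μ₀N²A/(2πR).
L = (4π×10⁻⁷)(1290)²(4.810×10^-4) / (2π×0.122 m) = 1.312×10^-3 H.

L ≈ 1.31 mH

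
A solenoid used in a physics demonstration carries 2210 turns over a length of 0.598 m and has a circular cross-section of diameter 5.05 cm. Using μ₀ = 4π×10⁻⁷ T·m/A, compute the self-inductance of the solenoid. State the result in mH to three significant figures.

A = π(d/2)² = π(2.525×10^-2 m)² = 2.003×10^-3 m².
For a long solenoid, L = μ₀N²A/ℓ.
L = (4π×10⁻⁷)(2210)²(2.003×10^-3)/(0.598 m) = 2.056×10^-2 H.

L ≈ 20.6 mH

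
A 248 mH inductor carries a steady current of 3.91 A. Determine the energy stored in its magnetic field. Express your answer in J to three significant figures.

Stored magnetic energy: U = ½LI².
U = ½(0.248 H)(3.91 A)² = 1.896 J.

U ≈ 1.90 J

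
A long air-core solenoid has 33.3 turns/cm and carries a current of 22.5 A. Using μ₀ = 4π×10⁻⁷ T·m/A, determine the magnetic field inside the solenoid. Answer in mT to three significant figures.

Inside a long solenoid, B = μ₀nI.
B = (4π×10⁻⁷)(3.330×10^3 m⁻¹)(22.5 A) = 9.415×10^-2 T.

B ≈ 94.2 mT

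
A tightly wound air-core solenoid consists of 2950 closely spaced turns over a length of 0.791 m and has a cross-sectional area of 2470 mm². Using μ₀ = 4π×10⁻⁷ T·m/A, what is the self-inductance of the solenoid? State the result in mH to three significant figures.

A = 2470 mm² = 2.470×10^-3 m².
For a long solenoid, L = μ₀N²A/ℓ.
L = (4π×10⁻⁷)(2950)²(2.470×10^-3)/(0.791 m) = 3.4149×10^-2 H.

L ≈ 34.1 mH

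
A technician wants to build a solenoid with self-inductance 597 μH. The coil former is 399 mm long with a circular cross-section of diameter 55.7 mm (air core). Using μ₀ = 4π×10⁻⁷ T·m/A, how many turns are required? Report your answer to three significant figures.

A = π(d/2)² = π(2.785×10^-2 m)² = 2.437×10^-3 m².
From L = μ₀N²A/ℓ, N = √(Lℓ / (μ₀A)).
N = √[(5.970×10^-4)(0.399) / ((4π×10⁻⁷)×2.437×10^-3)] = √(7.779×10^4) ≈ 278.9.

N ≈ 279 turns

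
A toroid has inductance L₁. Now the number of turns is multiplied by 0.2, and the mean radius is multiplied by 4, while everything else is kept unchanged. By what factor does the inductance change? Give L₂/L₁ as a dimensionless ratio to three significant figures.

For a toroid, L ∝ μᵣN²A/R.
L₂/L₁ = (0.2)^2 × (4)^-1 = 0.0100.

L₂/L₁ = 0.0100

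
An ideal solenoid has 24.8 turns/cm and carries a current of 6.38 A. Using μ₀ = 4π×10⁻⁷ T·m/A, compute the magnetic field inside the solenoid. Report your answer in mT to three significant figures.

Inside a long solenoid, B = μ₀nI.
B = (4π×10⁻⁷)(2.480×10^3 m⁻¹)(6.38 A) = 1.988×10^-2 T.

B ≈ 19.9 mT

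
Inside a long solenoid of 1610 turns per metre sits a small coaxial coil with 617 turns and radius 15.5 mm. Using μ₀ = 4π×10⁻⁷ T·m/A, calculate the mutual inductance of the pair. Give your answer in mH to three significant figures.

The outer solenoid produces a uniform field B₁ = μ₀n₁I₁ across the inner coil,
so the flux linkage is N₂Φ = N₂B₁A₂ = μ₀n₁N₂A₂·I₁, giving M = μ₀n₁N₂A₂.
A₂ = πr² = π(1.550×10^-2 m)² = 7.548×10^-4 m².
M = (4π×10⁻⁷)(1610)(617)(7.548×10^-4) = 9.422×10^-4 H.

M ≈ 0.942 mH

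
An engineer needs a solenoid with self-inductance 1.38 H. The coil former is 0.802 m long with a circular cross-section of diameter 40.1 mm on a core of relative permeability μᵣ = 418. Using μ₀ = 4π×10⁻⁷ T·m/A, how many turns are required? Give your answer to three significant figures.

N ≈ 1290 turns

A = π(d/2)² = π(2.005×10^-2 m)² = 1.263×10^-3 m².
From L = μ₀μᵣN²A/ℓ, N = √(Lℓ / (μ₀μᵣA)).
N = √[(1.38)(0.802) / ((4π×10⁻⁷)(418)×1.263×10^-3)] = √(1.668×10^6) ≈ 1291.6.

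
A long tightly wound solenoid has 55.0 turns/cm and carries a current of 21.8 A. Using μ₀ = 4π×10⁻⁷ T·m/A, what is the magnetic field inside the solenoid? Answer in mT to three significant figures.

B ≈ 151 mT

Inside a long solenoid, B = μ₀nI.
B = (4π×10⁻⁷)(5.500×10^3 m⁻¹)(21.8 A) = 0.1507 T.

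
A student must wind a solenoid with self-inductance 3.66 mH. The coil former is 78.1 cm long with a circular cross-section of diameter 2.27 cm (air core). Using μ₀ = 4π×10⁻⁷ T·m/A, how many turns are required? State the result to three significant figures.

A = π(d/2)² = π(1.135×10^-2 m)² = 4.047×10^-4 m².
From L = μ₀N²A/ℓ, N = √(Lℓ / (μ₀A)).
N = √[(3.660×10^-3)(0.781) / ((4π×10⁻⁷)×4.047×10^-4)] = √(5.621×10^6) ≈ 2370.8.

N ≈ 2370 turns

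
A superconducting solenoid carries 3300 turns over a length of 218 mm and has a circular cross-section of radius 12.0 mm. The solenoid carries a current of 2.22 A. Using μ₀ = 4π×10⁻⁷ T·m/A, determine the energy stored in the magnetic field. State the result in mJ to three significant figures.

U ≈ 70.0 mJ

A = πr² = π(1.200×10^-2 m)² = 4.524×10^-4 m².
L = μ₀N²A/ℓ = (4π×10⁻⁷)(3300)²(4.524×10^-4)/(0.218) = 2.840×10^-2 H.
U = ½LI² = ½(2.840×10^-2)(2.22)² = 6.998×10^-2 J.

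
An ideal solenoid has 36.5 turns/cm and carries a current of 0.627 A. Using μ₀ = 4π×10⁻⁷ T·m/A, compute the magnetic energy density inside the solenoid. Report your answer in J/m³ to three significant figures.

u ≈ 3.29 J/m³

B = μ₀nI = (4π×10⁻⁷)(3.650×10^3)(0.627) = 2.876×10^-3 T.
u = B²/(2μ₀) = (2.876×10^-3)²/(2×4π×10⁻⁷) = 3.291 J/m³.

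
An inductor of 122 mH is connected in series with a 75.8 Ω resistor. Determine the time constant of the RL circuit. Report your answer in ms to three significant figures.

τ ≈ 1.61 ms

τ = L/R = (0.122 H)/(75.8 Ω) = 1.609×10^-3 s.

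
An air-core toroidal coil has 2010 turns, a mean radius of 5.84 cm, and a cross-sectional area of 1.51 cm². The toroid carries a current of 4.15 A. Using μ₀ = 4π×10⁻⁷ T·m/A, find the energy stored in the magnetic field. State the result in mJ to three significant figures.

U ≈ 18.0 mJ

L = μ₀N²A/(2πR) = (4π×10⁻⁷)(2010)²(1.510×10^-4)/(2π×5.840×10^-2) = 2.089×10^-3 H.
U = ½LI² = ½(2.089×10^-3)(4.15)² = 1.799×10^-2 J.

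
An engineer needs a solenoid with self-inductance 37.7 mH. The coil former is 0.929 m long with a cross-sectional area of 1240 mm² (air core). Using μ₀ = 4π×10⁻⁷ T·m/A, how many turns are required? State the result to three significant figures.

A = 1240 mm² = 1.240×10^-3 m².
From L = μ₀N²A/ℓ, N = √(Lℓ / (μ₀A)).
N = √[(3.770×10^-2)(0.929) / ((4π×10⁻⁷)×1.240×10^-3)] = √(2.248×10^7) ≈ 4740.9.

N ≈ 4740 turns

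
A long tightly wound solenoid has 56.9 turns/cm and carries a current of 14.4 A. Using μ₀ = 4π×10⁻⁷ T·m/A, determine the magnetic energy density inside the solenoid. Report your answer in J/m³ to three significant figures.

B = μ₀nI = (4π×10⁻⁷)(5.690×10^3)(14.4) = 0.103 T.
u = B²/(2μ₀) = (0.103)²/(2×4π×10⁻⁷) = 4.218×10^3 J/m³.

u ≈ 4220 J/m³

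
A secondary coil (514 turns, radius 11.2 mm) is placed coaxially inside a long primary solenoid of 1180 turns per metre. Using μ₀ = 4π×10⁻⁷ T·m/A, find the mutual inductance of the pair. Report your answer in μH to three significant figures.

M ≈ 300 μH

The outer solenoid produces a uniform field B₁ = μ₀n₁I₁ across the inner coil,
so the flux linkage is N₂Φ = N₂B₁A₂ = μ₀n₁N₂A₂·I₁, giving M = μ₀n₁N₂A₂.
A₂ = πr² = π(1.120×10^-2 m)² = 3.941×10^-4 m².
M = (4π×10⁻⁷)(1180)(514)(3.941×10^-4) = 3.004×10^-4 H.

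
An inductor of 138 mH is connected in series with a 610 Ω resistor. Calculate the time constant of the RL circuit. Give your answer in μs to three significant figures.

τ = L/R = (0.138 H)/(610 Ω) = 2.262×10^-4 s.

τ ≈ 226 μs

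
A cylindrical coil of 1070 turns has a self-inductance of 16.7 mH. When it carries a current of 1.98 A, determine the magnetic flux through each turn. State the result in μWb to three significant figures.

From L = NΦ_B/I, the flux per turn is Φ_B = LI/N.
Φ_B = (1.670×10^-2 H)(1.98 A)/1070 = 3.090×10^-5 Wb.

Φ_B ≈ 30.9 μWb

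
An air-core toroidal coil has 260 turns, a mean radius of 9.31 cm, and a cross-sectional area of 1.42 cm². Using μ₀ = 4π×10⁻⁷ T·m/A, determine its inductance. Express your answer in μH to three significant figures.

L ≈ 20.6 μH

For a thin toroid, L = μ₀N²A/(2πR).
L = (4π×10⁻⁷)(260)²(1.420×10^-4) / (2π×9.310×10^-2 m) = 2.062×10^-5 H.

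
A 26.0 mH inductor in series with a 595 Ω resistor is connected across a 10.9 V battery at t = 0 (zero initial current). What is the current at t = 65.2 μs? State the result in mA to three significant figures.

I ≈ 14.2 mA

τ = L/R = 2.600×10^-2/595 = 4.370×10^-5 s; final current I_∞ = ε/R = 10.9/595 = 1.832×10^-2 A.
I(t) = I_∞(1 − e^(−t/τ)) with t/τ = 1.492.
I = (1.832×10^-2)(1 − e^(−1.492)) = 1.420×10^-2 A.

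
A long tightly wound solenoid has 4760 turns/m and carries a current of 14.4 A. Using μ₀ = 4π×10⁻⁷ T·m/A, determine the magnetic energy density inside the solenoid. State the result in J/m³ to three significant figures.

B = μ₀nI = (4π×10⁻⁷)(4.760×10^3)(14.4) = 8.613×10^-2 T.
u = B²/(2μ₀) = (8.613×10^-2)²/(2×4π×10⁻⁷) = 2.952×10^3 J/m³.

u ≈ 2950 J/m³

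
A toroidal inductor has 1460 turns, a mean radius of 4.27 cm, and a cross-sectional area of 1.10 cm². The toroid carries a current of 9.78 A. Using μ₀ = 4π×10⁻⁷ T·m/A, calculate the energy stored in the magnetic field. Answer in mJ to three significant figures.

U ≈ 52.5 mJ

L = μ₀N²A/(2πR) = (4π×10⁻⁷)(1460)²(1.100×10^-4)/(2π×4.270×10^-2) = 1.098×10^-3 H.
U = ½LI² = ½(1.098×10^-3)(9.78)² = 5.252×10^-2 J.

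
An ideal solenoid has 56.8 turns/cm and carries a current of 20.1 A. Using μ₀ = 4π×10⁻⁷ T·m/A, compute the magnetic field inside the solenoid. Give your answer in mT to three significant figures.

B ≈ 143 mT

Inside a long solenoid, B = μ₀nI.
B = (4π×10⁻⁷)(5.680×10^3 m⁻¹)(20.1 A) = 0.14347 T.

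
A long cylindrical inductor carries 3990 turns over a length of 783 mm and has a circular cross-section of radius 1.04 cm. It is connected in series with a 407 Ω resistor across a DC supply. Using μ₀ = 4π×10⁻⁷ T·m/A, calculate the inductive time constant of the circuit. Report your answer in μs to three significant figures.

A = πr² = π(1.040×10^-2 m)² = 3.398×10^-4 m².
L = μ₀N²A/ℓ = (4π×10⁻⁷)(3990)²(3.398×10^-4)/(0.783) = 8.682×10^-3 H.
τ = L/R = (8.682×10^-3)/(407) = 2.133×10^-5 s.

τ ≈ 21.3 μs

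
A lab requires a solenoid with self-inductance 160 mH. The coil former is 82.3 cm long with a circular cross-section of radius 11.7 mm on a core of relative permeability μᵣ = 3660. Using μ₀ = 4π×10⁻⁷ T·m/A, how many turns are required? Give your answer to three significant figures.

A = πr² = π(1.170×10^-2 m)² = 4.301×10^-4 m².
From L = μ₀μᵣN²A/ℓ, N = √(Lℓ / (μ₀μᵣA)).
N = √[(0.16)(0.823) / ((4π×10⁻⁷)(3660)×4.301×10^-4)] = √(6.657×10^4) ≈ 258.0.

N ≈ 258 turns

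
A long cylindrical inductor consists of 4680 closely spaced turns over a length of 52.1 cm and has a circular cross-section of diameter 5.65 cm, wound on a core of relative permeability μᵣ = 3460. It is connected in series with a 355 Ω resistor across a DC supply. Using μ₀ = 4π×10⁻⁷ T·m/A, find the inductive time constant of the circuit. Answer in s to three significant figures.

τ ≈ 1.29 s

A = π(d/2)² = π(2.825×10^-2 m)² = 2.507×10^-3 m².
L = μ₀μᵣN²A/ℓ = (4π×10⁻⁷)(3460)(4680)²(2.507×10^-3)/(0.521) = 458.3 H.
τ = L/R = (458.3)/(355) = 1.291 s.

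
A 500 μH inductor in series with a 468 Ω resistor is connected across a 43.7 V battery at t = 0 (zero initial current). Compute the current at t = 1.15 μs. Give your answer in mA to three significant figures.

I ≈ 61.6 mA

τ = L/R = 5.000×10^-4/468 = 1.068×10^-6 s; final current I_∞ = ε/R = 43.7/468 = 9.338×10^-2 A.
I(t) = I_∞(1 − e^(−t/τ)) with t/τ = 1.076.
I = (9.338×10^-2)(1 − e^(−1.076)) = 6.155×10^-2 A.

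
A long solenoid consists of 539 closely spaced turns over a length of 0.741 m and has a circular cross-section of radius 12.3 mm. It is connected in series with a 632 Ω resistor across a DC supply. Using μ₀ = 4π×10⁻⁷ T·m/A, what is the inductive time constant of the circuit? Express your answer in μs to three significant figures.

τ ≈ 0.371 μs

A = πr² = π(1.230×10^-2 m)² = 4.753×10^-4 m².
L = μ₀N²A/ℓ = (4π×10⁻⁷)(539)²(4.753×10^-4)/(0.741) = 2.342×10^-4 H.
τ = L/R = (2.342×10^-4)/(632) = 3.705×10^-7 s.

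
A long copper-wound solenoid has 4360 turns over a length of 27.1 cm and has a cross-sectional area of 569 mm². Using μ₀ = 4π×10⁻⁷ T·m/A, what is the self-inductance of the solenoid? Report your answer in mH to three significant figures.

L ≈ 50.2 mH

A = 569 mm² = 5.690×10^-4 m².
For a long solenoid, L = μ₀N²A/ℓ.
L = (4π×10⁻⁷)(4360)²(5.690×10^-4)/(0.271 m) = 5.016×10^-2 H.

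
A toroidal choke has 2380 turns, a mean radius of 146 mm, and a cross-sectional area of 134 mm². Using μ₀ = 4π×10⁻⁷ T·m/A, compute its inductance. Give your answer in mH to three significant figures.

For a thin toroid, L = μ₀N²A/(2πR).
L = (4π×10⁻⁷)(2380)²(1.340×10^-4) / (2π×0.146 m) = 1.040×10^-3 H.

L ≈ 1.04 mH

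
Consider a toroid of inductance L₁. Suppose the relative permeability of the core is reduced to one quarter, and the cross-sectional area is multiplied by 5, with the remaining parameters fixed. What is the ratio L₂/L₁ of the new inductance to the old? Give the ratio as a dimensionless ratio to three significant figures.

L₂/L₁ = 1.25

For a toroid, L ∝ μᵣN²A/R.
L₂/L₁ = (0.25) × (5) = 1.25.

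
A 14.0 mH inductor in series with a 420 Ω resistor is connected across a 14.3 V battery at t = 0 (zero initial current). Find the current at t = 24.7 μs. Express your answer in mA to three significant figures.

τ = L/R = 1.400×10^-2/420 = 3.333×10^-5 s; final current I_∞ = ε/R = 14.3/420 = 3.4048×10^-2 A.
I(t) = I_∞(1 − e^(−t/τ)) with t/τ = 0.741.
I = (3.4048×10^-2)(1 − e^(−0.741)) = 1.782×10^-2 A.

I ≈ 17.8 mA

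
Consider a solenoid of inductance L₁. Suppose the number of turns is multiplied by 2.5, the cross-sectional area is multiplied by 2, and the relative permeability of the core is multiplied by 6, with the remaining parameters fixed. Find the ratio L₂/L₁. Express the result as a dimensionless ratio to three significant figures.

L₂/L₁ = 75.0

For a solenoid, L ∝ μᵣN²A/ℓ.
L₂/L₁ = (2.5)^2 × (2) × (6) = 75.0.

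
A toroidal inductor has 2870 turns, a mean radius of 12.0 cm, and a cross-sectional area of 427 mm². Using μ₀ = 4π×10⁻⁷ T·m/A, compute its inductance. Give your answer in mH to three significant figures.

L ≈ 5.86 mH

For a thin toroid, L = μ₀N²A/(2πR).
L = (4π×10⁻⁷)(2870)²(4.270×10^-4) / (2π×0.12 m) = 5.862×10^-3 H.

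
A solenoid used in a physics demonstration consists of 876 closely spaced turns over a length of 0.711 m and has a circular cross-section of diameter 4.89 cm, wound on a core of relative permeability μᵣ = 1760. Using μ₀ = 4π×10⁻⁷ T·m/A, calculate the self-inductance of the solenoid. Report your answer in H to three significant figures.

A = π(d/2)² = π(2.445×10^-2 m)² = 1.878×10^-3 m².
For a long solenoid, L = μ₀μᵣN²A/ℓ.
L = (4π×10⁻⁷)(1760)(876)²(1.878×10^-3)/(0.711 m) = 4.483 H.

L ≈ 4.48 H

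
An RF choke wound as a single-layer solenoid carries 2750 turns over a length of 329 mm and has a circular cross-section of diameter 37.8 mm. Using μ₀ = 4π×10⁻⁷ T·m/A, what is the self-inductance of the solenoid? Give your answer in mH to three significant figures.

L ≈ 32.4 mH

A = π(d/2)² = π(1.890×10^-2 m)² = 1.122×10^-3 m².
For a long solenoid, L = μ₀N²A/ℓ.
L = (4π×10⁻⁷)(2750)²(1.122×10^-3)/(0.329 m) = 3.242×10^-2 H.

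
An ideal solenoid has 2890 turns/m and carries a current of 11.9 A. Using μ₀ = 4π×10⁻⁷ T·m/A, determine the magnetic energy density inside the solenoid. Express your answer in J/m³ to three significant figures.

B = μ₀nI = (4π×10⁻⁷)(2.890×10^3)(11.9) = 4.322×10^-2 T.
u = B²/(2μ₀) = (4.322×10^-2)²/(2×4π×10⁻⁷) = 743.1 J/m³.

u ≈ 743 J/m³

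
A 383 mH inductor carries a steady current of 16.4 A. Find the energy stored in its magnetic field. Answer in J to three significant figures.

Stored magnetic energy: U = ½LI².
U = ½(0.383 H)(16.4 A)² = 51.51 J.

U ≈ 51.5 J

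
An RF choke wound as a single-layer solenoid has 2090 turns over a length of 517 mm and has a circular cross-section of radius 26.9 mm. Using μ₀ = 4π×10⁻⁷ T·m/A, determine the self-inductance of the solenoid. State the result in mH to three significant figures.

A = πr² = π(2.690×10^-2 m)² = 2.273×10^-3 m².
For a long solenoid, L = μ₀N²A/ℓ.
L = (4π×10⁻⁷)(2090)²(2.273×10^-3)/(0.517 m) = 2.414×10^-2 H.

L ≈ 24.1 mH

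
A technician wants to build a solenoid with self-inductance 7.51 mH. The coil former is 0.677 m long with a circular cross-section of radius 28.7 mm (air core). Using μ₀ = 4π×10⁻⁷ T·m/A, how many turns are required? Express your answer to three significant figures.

A = πr² = π(2.870×10^-2 m)² = 2.588×10^-3 m².
From L = μ₀N²A/ℓ, N = √(Lℓ / (μ₀A)).
N = √[(7.510×10^-3)(0.677) / ((4π×10⁻⁷)×2.588×10^-3)] = √(1.564×10^6) ≈ 1250.4.

N ≈ 1250 turns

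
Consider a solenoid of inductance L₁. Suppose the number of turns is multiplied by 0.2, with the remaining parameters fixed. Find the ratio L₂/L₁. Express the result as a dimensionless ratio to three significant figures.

For a solenoid, L ∝ μᵣN²A/ℓ.
L₂/L₁ = (0.2)^2 = 0.0400.

L₂/L₁ = 0.0400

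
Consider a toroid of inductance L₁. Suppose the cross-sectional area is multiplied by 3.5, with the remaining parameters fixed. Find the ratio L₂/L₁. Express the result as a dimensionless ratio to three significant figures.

L₂/L₁ = 3.50

For a toroid, L ∝ μᵣN²A/R.
L₂/L₁ = (3.5) = 3.50.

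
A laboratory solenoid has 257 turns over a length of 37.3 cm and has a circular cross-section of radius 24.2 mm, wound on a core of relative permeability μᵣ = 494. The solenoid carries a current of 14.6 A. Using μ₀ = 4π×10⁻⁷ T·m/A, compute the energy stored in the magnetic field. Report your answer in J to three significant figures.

A = πr² = π(2.420×10^-2 m)² = 1.840×10^-3 m².
L = μ₀μᵣN²A/ℓ = (4π×10⁻⁷)(494)(257)²(1.840×10^-3)/(0.373) = 0.2022 H.
U = ½LI² = ½(0.2022)(14.6)² = 21.56 J.

U ≈ 21.6 J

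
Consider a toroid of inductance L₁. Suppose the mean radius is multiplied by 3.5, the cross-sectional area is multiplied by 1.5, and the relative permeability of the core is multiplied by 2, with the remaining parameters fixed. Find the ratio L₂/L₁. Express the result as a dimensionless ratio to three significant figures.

L₂/L₁ = 0.857

For a toroid, L ∝ μᵣN²A/R.
L₂/L₁ = (3.5)^-1 × (1.5) × (2) = 0.857.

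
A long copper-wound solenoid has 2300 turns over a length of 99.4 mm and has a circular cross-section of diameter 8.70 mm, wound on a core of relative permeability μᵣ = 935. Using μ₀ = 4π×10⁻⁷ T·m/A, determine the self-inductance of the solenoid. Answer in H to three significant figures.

A = π(d/2)² = π(4.350×10^-3 m)² = 5.9447×10^-5 m².
For a long solenoid, L = μ₀μᵣN²A/ℓ.
L = (4π×10⁻⁷)(935)(2300)²(5.9447×10^-5)/(9.940×10^-2 m) = 3.717 H.

L ≈ 3.72 H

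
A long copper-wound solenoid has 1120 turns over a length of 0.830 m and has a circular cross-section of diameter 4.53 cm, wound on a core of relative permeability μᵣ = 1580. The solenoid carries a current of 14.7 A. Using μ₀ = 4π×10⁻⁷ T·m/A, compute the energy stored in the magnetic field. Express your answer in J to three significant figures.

A = π(d/2)² = π(2.265×10^-2 m)² = 1.612×10^-3 m².
L = μ₀μᵣN²A/ℓ = (4π×10⁻⁷)(1580)(1120)²(1.612×10^-3)/(0.83) = 4.836 H.
U = ½LI² = ½(4.836)(14.7)² = 522.5 J.

U ≈ 523 J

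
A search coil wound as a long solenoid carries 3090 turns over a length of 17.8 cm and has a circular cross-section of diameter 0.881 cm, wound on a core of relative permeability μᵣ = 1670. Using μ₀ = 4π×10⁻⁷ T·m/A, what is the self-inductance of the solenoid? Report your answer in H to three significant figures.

A = π(d/2)² = π(4.405×10^-3 m)² = 6.096×10^-5 m².
For a long solenoid, L = μ₀μᵣN²A/ℓ.
L = (4π×10⁻⁷)(1670)(3090)²(6.096×10^-5)/(0.178 m) = 6.862 H.

L ≈ 6.86 H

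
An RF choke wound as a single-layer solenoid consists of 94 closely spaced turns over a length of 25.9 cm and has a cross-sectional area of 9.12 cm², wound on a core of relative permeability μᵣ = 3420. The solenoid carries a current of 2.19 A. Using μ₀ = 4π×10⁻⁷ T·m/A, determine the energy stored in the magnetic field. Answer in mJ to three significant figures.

U ≈ 321 mJ

A = 9.12 cm² = 9.120×10^-4 m².
L = μ₀μᵣN²A/ℓ = (4π×10⁻⁷)(3420)(94)²(9.120×10^-4)/(0.259) = 0.1337 H.
U = ½LI² = ½(0.1337)(2.19)² = 0.3207 J.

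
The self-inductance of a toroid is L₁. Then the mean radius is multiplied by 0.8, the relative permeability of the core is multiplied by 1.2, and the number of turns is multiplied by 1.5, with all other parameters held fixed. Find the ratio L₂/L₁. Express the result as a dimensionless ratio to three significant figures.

For a toroid, L ∝ μᵣN²A/R.
L₂/L₁ = (0.8)^-1 × (1.2) × (1.5)^2 = 3.38.

L₂/L₁ = 3.38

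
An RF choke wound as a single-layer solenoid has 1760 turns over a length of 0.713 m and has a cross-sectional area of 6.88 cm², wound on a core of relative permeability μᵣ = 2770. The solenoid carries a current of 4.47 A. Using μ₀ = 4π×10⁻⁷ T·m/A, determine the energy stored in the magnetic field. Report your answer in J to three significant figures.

U ≈ 104 J

A = 6.88 cm² = 6.880×10^-4 m².
L = μ₀μᵣN²A/ℓ = (4π×10⁻⁷)(2770)(1760)²(6.880×10^-4)/(0.713) = 10.4 H.
U = ½LI² = ½(10.4)(4.47)² = 103.9 J.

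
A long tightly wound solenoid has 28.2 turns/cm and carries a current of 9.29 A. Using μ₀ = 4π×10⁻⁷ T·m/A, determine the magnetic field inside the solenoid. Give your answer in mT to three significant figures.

B ≈ 32.9 mT

Inside a long solenoid, B = μ₀nI.
B = (4π×10⁻⁷)(2.820×10^3 m⁻¹)(9.29 A) = 3.292×10^-2 T.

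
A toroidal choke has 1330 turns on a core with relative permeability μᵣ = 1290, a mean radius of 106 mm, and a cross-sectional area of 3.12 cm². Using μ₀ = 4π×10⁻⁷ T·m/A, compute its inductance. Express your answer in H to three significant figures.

For a thin toroid, L = μ₀μᵣN²A/(2πR).
L = (4π×10⁻⁷)(1290)(1330)²(3.120×10^-4) / (2π×0.106 m) = 1.343 H.

L ≈ 1.34 H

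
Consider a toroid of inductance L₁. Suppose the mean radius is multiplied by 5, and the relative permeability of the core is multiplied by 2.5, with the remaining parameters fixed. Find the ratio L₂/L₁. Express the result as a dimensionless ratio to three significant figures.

L₂/L₁ = 0.500

For a toroid, L ∝ μᵣN²A/R.
L₂/L₁ = (5)^-1 × (2.5) = 0.500.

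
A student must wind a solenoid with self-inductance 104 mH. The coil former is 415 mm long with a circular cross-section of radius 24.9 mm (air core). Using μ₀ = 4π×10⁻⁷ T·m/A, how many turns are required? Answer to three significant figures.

A = πr² = π(2.490×10^-2 m)² = 1.948×10^-3 m².
From L = μ₀N²A/ℓ, N = √(Lℓ / (μ₀A)).
N = √[(0.104)(0.415) / ((4π×10⁻⁷)×1.948×10^-3)] = √(1.763×10^7) ≈ 4199.2.

N ≈ 4200 turns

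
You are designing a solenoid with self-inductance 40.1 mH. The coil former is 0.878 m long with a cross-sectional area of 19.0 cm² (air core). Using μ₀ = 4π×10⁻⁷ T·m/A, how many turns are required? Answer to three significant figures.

A = 19.0 cm² = 1.900×10^-3 m².
From L = μ₀N²A/ℓ, N = √(Lℓ / (μ₀A)).
N = √[(4.010×10^-2)(0.878) / ((4π×10⁻⁷)×1.900×10^-3)] = √(1.4746×10^7) ≈ 3840.1.

N ≈ 3840 turns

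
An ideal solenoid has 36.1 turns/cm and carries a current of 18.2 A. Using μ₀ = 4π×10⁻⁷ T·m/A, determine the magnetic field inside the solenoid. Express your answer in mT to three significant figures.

Inside a long solenoid, B = μ₀nI.
B = (4π×10⁻⁷)(3.610×10^3 m⁻¹)(18.2 A) = 8.256×10^-2 T.

B ≈ 82.6 mT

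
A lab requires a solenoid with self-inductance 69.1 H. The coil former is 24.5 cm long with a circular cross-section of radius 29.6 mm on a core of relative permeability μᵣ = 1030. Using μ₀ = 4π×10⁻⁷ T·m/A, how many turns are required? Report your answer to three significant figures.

A = πr² = π(2.960×10^-2 m)² = 2.753×10^-3 m².
From L = μ₀μᵣN²A/ℓ, N = √(Lℓ / (μ₀μᵣA)).
N = √[(69.1)(0.245) / ((4π×10⁻⁷)(1030)×2.753×10^-3)] = √(4.752×10^6) ≈ 2179.9.

N ≈ 2180 turns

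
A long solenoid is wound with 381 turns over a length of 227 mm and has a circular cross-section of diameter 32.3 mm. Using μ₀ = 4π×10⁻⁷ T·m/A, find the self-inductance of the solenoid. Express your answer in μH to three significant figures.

A = π(d/2)² = π(1.615×10^-2 m)² = 8.194×10^-4 m².
For a long solenoid, L = μ₀N²A/ℓ.
L = (4π×10⁻⁷)(381)²(8.194×10^-4)/(0.227 m) = 6.5846×10^-4 H.

L ≈ 658 μH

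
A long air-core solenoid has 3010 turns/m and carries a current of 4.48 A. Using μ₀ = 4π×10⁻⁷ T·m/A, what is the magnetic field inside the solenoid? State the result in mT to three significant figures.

Inside a long solenoid, B = μ₀nI.
B = (4π×10⁻⁷)(3.010×10^3 m⁻¹)(4.48 A) = 1.6945×10^-2 T.

B ≈ 16.9 mT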